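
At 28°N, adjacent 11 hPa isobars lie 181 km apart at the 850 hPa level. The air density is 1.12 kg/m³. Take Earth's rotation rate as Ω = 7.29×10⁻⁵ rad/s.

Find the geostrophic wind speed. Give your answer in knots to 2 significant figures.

150 knots

Coriolis parameter at 28°N:
f = 2Ω sin φ = 2 × 7.29×10⁻⁵ × sin 28° = 6.84×10⁻⁵ s⁻¹
Pressure gradient: |∂P/∂n| = 1100 Pa / 181000 m = 6.08×10⁻³ Pa/m
Geostrophic balance (pressure-gradient force = Coriolis force):
V_g = (1/(fρ)) |∂P/∂n| = 6.08×10⁻³ / (6.84×10⁻⁵ × 1.12) = 79.3 m/s
Converting: 79.3 m/s × 1.944 = 150 knots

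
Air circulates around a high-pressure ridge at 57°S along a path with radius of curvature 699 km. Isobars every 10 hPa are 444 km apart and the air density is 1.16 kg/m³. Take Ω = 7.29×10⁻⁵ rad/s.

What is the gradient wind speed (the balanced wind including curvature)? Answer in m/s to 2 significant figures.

21 m/s

Coriolis parameter at 57°S:
f = 2Ω sin φ = 2 × 7.29×10⁻⁵ × sin 57° = 1.22×10⁻⁴ s⁻¹
Pressure gradient: |∂P/∂n| = 1000 Pa / 444000 m = 2.25×10⁻³ Pa/m
Geostrophic speed: V_g = |∂P/∂n|/(fρ) = 2.25×10⁻³/(1.22×10⁻⁴ × 1.16) = 15.9 m/s
Around a high, pressure-gradient force acts outward with centrifugal, so Coriolis balances both:
fV = (1/ρ)|∂P/∂n| + V²/R  →  V² − fR·V + fR·V_g = 0
With fR = 1.22×10⁻⁴ × 699×10³ m = 85.5 m/s:
V = [fR − √((fR)² − 4 fR V_g)]/2 = [85.5 − √(85.5² − 4×85.5×15.9)]/2 = 21.1 m/s
Supergeostrophic (V > V_g = 15.9 m/s), as expected around a high.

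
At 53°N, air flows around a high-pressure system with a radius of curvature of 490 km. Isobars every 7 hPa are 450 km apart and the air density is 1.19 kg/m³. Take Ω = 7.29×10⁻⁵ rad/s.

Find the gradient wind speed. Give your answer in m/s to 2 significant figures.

Coriolis parameter at 53°N:
f = 2Ω sin φ = 2 × 7.29×10⁻⁵ × sin 53° = 1.16×10⁻⁴ s⁻¹
Pressure gradient: |∂P/∂n| = 700 Pa / 450000 m = 1.56×10⁻³ Pa/m
Geostrophic speed: V_g = |∂P/∂n|/(fρ) = 1.56×10⁻³/(1.16×10⁻⁴ × 1.19) = 11.2 m/s
Around a high, pressure-gradient force acts outward with centrifugal, so Coriolis balances both:
fV = (1/ρ)|∂P/∂n| + V²/R  →  V² − fR·V + fR·V_g = 0
With fR = 1.16×10⁻⁴ × 490×10³ m = 57.1 m/s:
V = [fR − √((fR)² − 4 fR V_g)]/2 = [57.1 − √(57.1² − 4×57.1×11.2)]/2 = 15.4 m/s
Supergeostrophic (V > V_g = 11.2 m/s), as expected around a high.

15 m/s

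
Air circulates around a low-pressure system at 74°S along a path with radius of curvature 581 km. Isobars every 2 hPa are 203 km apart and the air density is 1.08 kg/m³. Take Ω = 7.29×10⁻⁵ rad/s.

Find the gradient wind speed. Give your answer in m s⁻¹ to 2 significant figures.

6.1 m s⁻¹

Coriolis parameter at 74°S:
f = 2Ω sin φ = 2 × 7.29×10⁻⁵ × sin 74° = 1.40×10⁻⁴ s⁻¹
Pressure gradient: |∂P/∂n| = 200 Pa / 203000 m = 9.85×10⁻⁴ Pa/m
Geostrophic speed: V_g = |∂P/∂n|/(fρ) = 9.85×10⁻⁴/(1.40×10⁻⁴ × 1.08) = 6.51 m/s
Around a low, centrifugal force acts outward with Coriolis, so pressure-gradient force balances both:
(1/ρ)|∂P/∂n| = fV + V²/R  →  V² + fR·V − fR·V_g = 0
With fR = 1.40×10⁻⁴ × 581×10³ m = 81.4 m/s:
V = [−fR + √((fR)² + 4 fR V_g)]/2 = [−81.4 + √(81.4² + 4×81.4×6.51)]/2 = 6.06 m/s
Subgeostrophic (V < V_g = 6.51 m/s), as expected around a low.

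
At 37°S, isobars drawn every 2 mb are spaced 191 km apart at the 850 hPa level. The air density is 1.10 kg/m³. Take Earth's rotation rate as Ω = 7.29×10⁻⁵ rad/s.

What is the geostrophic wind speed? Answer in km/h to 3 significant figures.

Coriolis parameter at 37°S:
f = 2Ω sin φ = 2 × 7.29×10⁻⁵ × sin 37° = 8.77×10⁻⁵ s⁻¹
Pressure gradient: |∂P/∂n| = 200 Pa / 191000 m = 1.05×10⁻³ Pa/m
Geostrophic balance (pressure-gradient force = Coriolis force):
V_g = (1/(fρ)) |∂P/∂n| = 1.05×10⁻³ / (8.77×10⁻⁵ × 1.10) = 10.8 m/s
Converting: 10.8 m/s × 3.6 = 39.1 km/h

39.1 km/h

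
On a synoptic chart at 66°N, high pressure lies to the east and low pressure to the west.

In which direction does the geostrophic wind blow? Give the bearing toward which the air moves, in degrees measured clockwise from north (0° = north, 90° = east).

The pressure-gradient force points toward the west (bearing 270°).
Geostrophic balance: in the Northern Hemisphere the Coriolis force deflects motion to the right, so the geostrophic wind blows 90° to the right of the pressure-gradient force (low pressure on the left).
Rotating 270° by 90° clockwise gives 000° — the wind blows toward the north.

000°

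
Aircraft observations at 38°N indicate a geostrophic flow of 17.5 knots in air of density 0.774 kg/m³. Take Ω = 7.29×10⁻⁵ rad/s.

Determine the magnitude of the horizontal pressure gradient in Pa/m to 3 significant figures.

Coriolis parameter at 38°N:
f = 2Ω sin φ = 2 × 7.29×10⁻⁵ × sin 38° = 8.98×10⁻⁵ s⁻¹
Wind speed in SI: 17.5 knots = 9.00 m/s
Geostrophic balance rearranged: |∂P/∂n| = f ρ V_g
|∂P/∂n| = 8.98×10⁻⁵ × 0.774 × 9.00 = 6.25×10⁻⁴ Pa/m

6.25×10⁻⁴ Pa/m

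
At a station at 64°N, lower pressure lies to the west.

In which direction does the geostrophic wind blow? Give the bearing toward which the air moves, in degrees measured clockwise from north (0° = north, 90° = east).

000°

The pressure-gradient force points toward the west (bearing 270°).
Geostrophic balance: in the Northern Hemisphere the Coriolis force deflects motion to the right, so the geostrophic wind blows 90° to the right of the pressure-gradient force (low pressure on the left).
Rotating 270° by 90° clockwise gives 000° — the wind blows toward the north.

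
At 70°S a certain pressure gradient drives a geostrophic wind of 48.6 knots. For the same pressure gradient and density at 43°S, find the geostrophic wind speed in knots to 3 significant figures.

67.0 knots

With the same pressure gradient and density, V_g ∝ 1/f ∝ 1/sin φ.
V₂ = V₁ · sin φ₁ / sin φ₂ = 48.6 × sin 70° / sin 43°
V₂ = 48.6 × 0.9397/0.6820 = 67.0 knots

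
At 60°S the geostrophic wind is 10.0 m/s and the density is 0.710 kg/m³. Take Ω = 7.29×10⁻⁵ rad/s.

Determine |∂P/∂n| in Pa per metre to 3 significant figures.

8.96×10⁻⁴ Pa/m

Coriolis parameter at 60°S:
f = 2Ω sin φ = 2 × 7.29×10⁻⁵ × sin 60° = 1.26×10⁻⁴ s⁻¹
Geostrophic balance rearranged: |∂P/∂n| = f ρ V_g
|∂P/∂n| = 1.26×10⁻⁴ × 0.710 × 10.0 = 8.96×10⁻⁴ Pa/m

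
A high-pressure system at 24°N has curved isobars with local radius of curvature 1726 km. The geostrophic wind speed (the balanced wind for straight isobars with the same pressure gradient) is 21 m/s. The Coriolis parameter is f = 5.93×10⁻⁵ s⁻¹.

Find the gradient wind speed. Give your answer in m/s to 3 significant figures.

29.5 m/s

Around a high, pressure-gradient force acts outward with centrifugal, so Coriolis balances both:
fV = (1/ρ)|∂P/∂n| + V²/R  →  V² − fR·V + fR·V_g = 0
With fR = 5.93×10⁻⁵ × 1726×10³ m = 102 m/s:
V = [fR − √((fR)² − 4 fR V_g)]/2 = [102 − √(102² − 4×102×21)]/2 = 29.5 m/s
Supergeostrophic (V > V_g = 21 m/s), as expected around a high.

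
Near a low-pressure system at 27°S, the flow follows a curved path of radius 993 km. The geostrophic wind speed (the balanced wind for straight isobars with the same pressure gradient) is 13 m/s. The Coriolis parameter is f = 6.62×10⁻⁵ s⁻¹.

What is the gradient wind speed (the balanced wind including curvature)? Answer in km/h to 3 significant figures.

Around a low, centrifugal force acts outward with Coriolis, so pressure-gradient force balances both:
(1/ρ)|∂P/∂n| = fV + V²/R  →  V² + fR·V − fR·V_g = 0
With fR = 6.62×10⁻⁵ × 993×10³ m = 65.7 m/s:
V = [−fR + √((fR)² + 4 fR V_g)]/2 = [−65.7 + √(65.7² + 4×65.7×13)]/2 = 11.1 m/s
Subgeostrophic (V < V_g = 13 m/s), as expected around a low.
Converting: 11.1 m/s × 3.6 = 40.0 km/h

40.0 km/h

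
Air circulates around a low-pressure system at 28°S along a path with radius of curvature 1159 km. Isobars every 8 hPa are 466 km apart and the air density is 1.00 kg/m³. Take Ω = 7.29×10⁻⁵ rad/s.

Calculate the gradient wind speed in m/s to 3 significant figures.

Coriolis parameter at 28°S:
f = 2Ω sin φ = 2 × 7.29×10⁻⁵ × sin 28° = 6.84×10⁻⁵ s⁻¹
Pressure gradient: |∂P/∂n| = 800 Pa / 466000 m = 1.72×10⁻³ Pa/m
Geostrophic speed: V_g = |∂P/∂n|/(fρ) = 1.72×10⁻³/(6.84×10⁻⁵ × 1.00) = 25.1 m/s
Around a low, centrifugal force acts outward with Coriolis, so pressure-gradient force balances both:
(1/ρ)|∂P/∂n| = fV + V²/R  →  V² + fR·V − fR·V_g = 0
With fR = 6.84×10⁻⁵ × 1159×10³ m = 79.3 m/s:
V = [−fR + √((fR)² + 4 fR V_g)]/2 = [−79.3 + √(79.3² + 4×79.3×25.1)]/2 = 20 m/s
Subgeostrophic (V < V_g = 25.1 m/s), as expected around a low.

20.0 m/s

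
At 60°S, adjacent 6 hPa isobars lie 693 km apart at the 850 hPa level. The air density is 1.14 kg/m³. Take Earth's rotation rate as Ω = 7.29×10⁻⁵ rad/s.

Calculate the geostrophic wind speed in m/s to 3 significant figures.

6.01 m/s

Coriolis parameter at 60°S:
f = 2Ω sin φ = 2 × 7.29×10⁻⁵ × sin 60° = 1.26×10⁻⁴ s⁻¹
Pressure gradient: |∂P/∂n| = 600 Pa / 693000 m = 8.66×10⁻⁴ Pa/m
Geostrophic balance (pressure-gradient force = Coriolis force):
V_g = (1/(fρ)) |∂P/∂n| = 8.66×10⁻⁴ / (1.26×10⁻⁴ × 1.14) = 6.01 m/s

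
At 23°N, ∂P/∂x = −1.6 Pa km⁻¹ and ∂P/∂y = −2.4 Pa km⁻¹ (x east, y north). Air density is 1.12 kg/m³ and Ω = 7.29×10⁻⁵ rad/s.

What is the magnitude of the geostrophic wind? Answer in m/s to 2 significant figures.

Coriolis parameter at 23°N:
f = 2Ω sin φ = 2 × 7.29×10⁻⁵ × sin 23° = 5.70×10⁻⁵ s⁻¹
Component geostrophic relations (x east, y north):
u_g = −(1/(fρ)) ∂P/∂y,  v_g = (1/(fρ)) ∂P/∂x
u_g = −(−2.4×10⁻³)/(5.70×10⁻⁵ × 1.12) = 37.6 m/s;  v_g = (−1.6×10⁻³)/(5.70×10⁻⁵ × 1.12) = −25.1 m/s
|V_g| = √(u_g² + v_g²) = 45.2 m/s

45 m/s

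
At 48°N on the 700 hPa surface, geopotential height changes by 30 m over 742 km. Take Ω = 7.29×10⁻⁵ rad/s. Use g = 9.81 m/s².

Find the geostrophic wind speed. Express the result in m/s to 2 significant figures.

3.7 m/s

Coriolis parameter at 48°N:
f = 2Ω sin φ = 2 × 7.29×10⁻⁵ × sin 48° = 1.08×10⁻⁴ s⁻¹
Height gradient: |∂Z/∂n| = 30 m / 742000 m = 4.04×10⁻⁵
On a pressure surface, geostrophic balance gives V_g = (g/f)|∂Z/∂n|:
V_g = 9.81 × 4.04×10⁻⁵ / 1.08×10⁻⁴ = 3.66 m/s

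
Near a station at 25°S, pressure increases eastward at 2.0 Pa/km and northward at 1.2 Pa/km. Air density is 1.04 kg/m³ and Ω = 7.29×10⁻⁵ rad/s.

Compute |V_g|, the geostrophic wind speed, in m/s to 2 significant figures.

Coriolis parameter at 25°S:
f = 2Ω sin φ = 2 × 7.29×10⁻⁵ × sin 25° = 6.16×10⁻⁵ s⁻¹
In the Southern Hemisphere f is negative: f = −6.16×10⁻⁵ s⁻¹.
Component geostrophic relations (x east, y north):
u_g = −(1/(fρ)) ∂P/∂y,  v_g = (1/(fρ)) ∂P/∂x
u_g = −(1.2×10⁻³)/(−6.16×10⁻⁵ × 1.04) = 18.7 m/s;  v_g = (2.0×10⁻³)/(−6.16×10⁻⁵ × 1.04) = −31.2 m/s
|V_g| = √(u_g² + v_g²) = 36.4 m/s

36 m/s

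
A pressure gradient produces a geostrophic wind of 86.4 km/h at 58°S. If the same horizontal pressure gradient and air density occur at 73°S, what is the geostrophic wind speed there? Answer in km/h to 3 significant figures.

76.6 km/h

With the same pressure gradient and density, V_g ∝ 1/f ∝ 1/sin φ.
V₂ = V₁ · sin φ₁ / sin φ₂ = 86.4 × sin 58° / sin 73°
V₂ = 86.4 × 0.8480/0.9563 = 76.6 km/h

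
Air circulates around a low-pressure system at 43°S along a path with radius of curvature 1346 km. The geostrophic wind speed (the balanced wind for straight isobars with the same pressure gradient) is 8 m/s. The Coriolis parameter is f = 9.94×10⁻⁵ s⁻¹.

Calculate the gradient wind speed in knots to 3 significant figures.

Around a low, centrifugal force acts outward with Coriolis, so pressure-gradient force balances both:
(1/ρ)|∂P/∂n| = fV + V²/R  →  V² + fR·V − fR·V_g = 0
With fR = 9.94×10⁻⁵ × 1346×10³ m = 134 m/s:
V = [−fR + √((fR)² + 4 fR V_g)]/2 = [−134 + √(134² + 4×134×8)]/2 = 7.57 m/s
Subgeostrophic (V < V_g = 8 m/s), as expected around a low.
Converting: 7.57 m/s × 1.944 = 14.7 knots

14.7 knots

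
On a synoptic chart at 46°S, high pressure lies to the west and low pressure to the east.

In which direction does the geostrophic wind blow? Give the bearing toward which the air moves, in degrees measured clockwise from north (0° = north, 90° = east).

000°

The pressure-gradient force points toward the east (bearing 090°).
Geostrophic balance: in the Southern Hemisphere the Coriolis force deflects motion to the left, so the geostrophic wind blows 90° to the left of the pressure-gradient force (low pressure on the right).
Rotating 090° by 90° counterclockwise gives 000° — the wind blows toward the north.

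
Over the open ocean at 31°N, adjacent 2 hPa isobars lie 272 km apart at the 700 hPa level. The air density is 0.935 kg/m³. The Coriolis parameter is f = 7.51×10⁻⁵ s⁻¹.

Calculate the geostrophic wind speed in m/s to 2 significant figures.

10 m/s

Pressure gradient: |∂P/∂n| = 200 Pa / 272000 m = 7.35×10⁻⁴ Pa/m
Geostrophic balance (pressure-gradient force = Coriolis force):
V_g = (1/(fρ)) |∂P/∂n| = 7.35×10⁻⁴ / (7.51×10⁻⁵ × 0.935) = 10.5 m/s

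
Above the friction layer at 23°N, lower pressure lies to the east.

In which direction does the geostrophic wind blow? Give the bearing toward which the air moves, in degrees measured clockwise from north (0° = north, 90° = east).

180°

The pressure-gradient force points toward the east (bearing 090°).
Geostrophic balance: in the Northern Hemisphere the Coriolis force deflects motion to the right, so the geostrophic wind blows 90° to the right of the pressure-gradient force (low pressure on the left).
Rotating 090° by 90° clockwise gives 180° — the wind blows toward the south.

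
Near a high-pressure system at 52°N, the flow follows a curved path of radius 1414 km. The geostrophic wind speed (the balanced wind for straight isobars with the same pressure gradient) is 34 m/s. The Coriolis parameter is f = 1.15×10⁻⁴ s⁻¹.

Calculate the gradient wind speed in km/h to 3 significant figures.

Around a high, pressure-gradient force acts outward with centrifugal, so Coriolis balances both:
fV = (1/ρ)|∂P/∂n| + V²/R  →  V² − fR·V + fR·V_g = 0
With fR = 1.15×10⁻⁴ × 1414×10³ m = 163 m/s:
V = [fR − √((fR)² − 4 fR V_g)]/2 = [163 − √(163² − 4×163×34)]/2 = 48.4 m/s
Supergeostrophic (V > V_g = 34 m/s), as expected around a high.
Converting: 48.4 m/s × 3.6 = 174 km/h

174 km/h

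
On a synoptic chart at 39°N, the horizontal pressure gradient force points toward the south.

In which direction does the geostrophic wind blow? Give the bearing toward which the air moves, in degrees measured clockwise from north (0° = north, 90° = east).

The pressure-gradient force points toward the south (bearing 180°).
Geostrophic balance: in the Northern Hemisphere the Coriolis force deflects motion to the right, so the geostrophic wind blows 90° to the right of the pressure-gradient force (low pressure on the left).
Rotating 180° by 90° clockwise gives 270° — the wind blows toward the west.

270°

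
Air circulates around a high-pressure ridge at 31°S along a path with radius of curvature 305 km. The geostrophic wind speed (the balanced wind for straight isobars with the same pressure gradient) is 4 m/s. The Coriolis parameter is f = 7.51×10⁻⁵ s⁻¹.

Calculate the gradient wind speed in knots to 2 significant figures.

Around a high, pressure-gradient force acts outward with centrifugal, so Coriolis balances both:
fV = (1/ρ)|∂P/∂n| + V²/R  →  V² − fR·V + fR·V_g = 0
With fR = 7.51×10⁻⁵ × 305×10³ m = 22.9 m/s:
V = [fR − √((fR)² − 4 fR V_g)]/2 = [22.9 − √(22.9² − 4×22.9×4)]/2 = 5.16 m/s
Supergeostrophic (V > V_g = 4 m/s), as expected around a high.
Converting: 5.16 m/s × 1.944 = 10 knots

10 knots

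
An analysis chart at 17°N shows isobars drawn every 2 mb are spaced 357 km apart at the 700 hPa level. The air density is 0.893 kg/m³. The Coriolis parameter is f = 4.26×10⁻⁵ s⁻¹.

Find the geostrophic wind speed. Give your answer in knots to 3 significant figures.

Pressure gradient: |∂P/∂n| = 200 Pa / 357000 m = 5.60×10⁻⁴ Pa/m
Geostrophic balance (pressure-gradient force = Coriolis force):
V_g = (1/(fρ)) |∂P/∂n| = 5.60×10⁻⁴ / (4.26×10⁻⁵ × 0.893) = 14.7 m/s
Converting: 14.7 m/s × 1.944 = 28.6 knots

28.6 knots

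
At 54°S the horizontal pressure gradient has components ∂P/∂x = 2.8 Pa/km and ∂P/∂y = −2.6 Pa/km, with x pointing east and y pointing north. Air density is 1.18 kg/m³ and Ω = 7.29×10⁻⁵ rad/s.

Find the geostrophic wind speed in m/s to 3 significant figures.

27.5 m/s

Coriolis parameter at 54°S:
f = 2Ω sin φ = 2 × 7.29×10⁻⁵ × sin 54° = 1.18×10⁻⁴ s⁻¹
In the Southern Hemisphere f is negative: f = −1.18×10⁻⁴ s⁻¹.
Component geostrophic relations (x east, y north):
u_g = −(1/(fρ)) ∂P/∂y,  v_g = (1/(fρ)) ∂P/∂x
u_g = −(−2.6×10⁻³)/(−1.18×10⁻⁴ × 1.18) = −18.7 m/s;  v_g = (2.8×10⁻³)/(−1.18×10⁻⁴ × 1.18) = −20.1 m/s
|V_g| = √(u_g² + v_g²) = 27.5 m/s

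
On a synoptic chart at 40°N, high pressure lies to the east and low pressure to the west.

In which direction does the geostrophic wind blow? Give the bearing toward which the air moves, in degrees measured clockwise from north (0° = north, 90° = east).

The pressure-gradient force points toward the west (bearing 270°).
Geostrophic balance: in the Northern Hemisphere the Coriolis force deflects motion to the right, so the geostrophic wind blows 90° to the right of the pressure-gradient force (low pressure on the left).
Rotating 270° by 90° clockwise gives 000° — the wind blows toward the north.

000°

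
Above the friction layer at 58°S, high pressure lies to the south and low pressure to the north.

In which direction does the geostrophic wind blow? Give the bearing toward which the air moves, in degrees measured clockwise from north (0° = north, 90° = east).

The pressure-gradient force points toward the north (bearing 000°).
Geostrophic balance: in the Southern Hemisphere the Coriolis force deflects motion to the left, so the geostrophic wind blows 90° to the left of the pressure-gradient force (low pressure on the right).
Rotating 000° by 90° counterclockwise gives 270° — the wind blows toward the west.

270°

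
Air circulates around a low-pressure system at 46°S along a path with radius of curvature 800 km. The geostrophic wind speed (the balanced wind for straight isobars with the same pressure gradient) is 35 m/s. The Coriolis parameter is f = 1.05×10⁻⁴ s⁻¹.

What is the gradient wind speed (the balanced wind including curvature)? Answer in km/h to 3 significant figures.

95.7 km/h

Around a low, centrifugal force acts outward with Coriolis, so pressure-gradient force balances both:
(1/ρ)|∂P/∂n| = fV + V²/R  →  V² + fR·V − fR·V_g = 0
With fR = 1.05×10⁻⁴ × 800×10³ m = 84.0 m/s:
V = [−fR + √((fR)² + 4 fR V_g)]/2 = [−84.0 + √(84.0² + 4×84.0×35)]/2 = 26.6 m/s
Subgeostrophic (V < V_g = 35 m/s), as expected around a low.
Converting: 26.6 m/s × 3.6 = 95.7 km/h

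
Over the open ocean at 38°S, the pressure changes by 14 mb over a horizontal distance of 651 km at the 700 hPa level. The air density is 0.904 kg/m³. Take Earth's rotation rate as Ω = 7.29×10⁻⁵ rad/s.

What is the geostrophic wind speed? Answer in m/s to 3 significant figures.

26.5 m/s

Coriolis parameter at 38°S:
f = 2Ω sin φ = 2 × 7.29×10⁻⁵ × sin 38° = 8.98×10⁻⁵ s⁻¹
Pressure gradient: |∂P/∂n| = 1400 Pa / 651000 m = 2.15×10⁻³ Pa/m
Geostrophic balance (pressure-gradient force = Coriolis force):
V_g = (1/(fρ)) |∂P/∂n| = 2.15×10⁻³ / (8.98×10⁻⁵ × 0.904) = 26.5 m/s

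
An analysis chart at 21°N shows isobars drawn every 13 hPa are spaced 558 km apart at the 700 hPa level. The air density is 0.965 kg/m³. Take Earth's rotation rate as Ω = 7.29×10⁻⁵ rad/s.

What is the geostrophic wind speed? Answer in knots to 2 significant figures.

90 knots

Coriolis parameter at 21°N:
f = 2Ω sin φ = 2 × 7.29×10⁻⁵ × sin 21° = 5.23×10⁻⁵ s⁻¹
Pressure gradient: |∂P/∂n| = 1300 Pa / 558000 m = 2.33×10⁻³ Pa/m
Geostrophic balance (pressure-gradient force = Coriolis force):
V_g = (1/(fρ)) |∂P/∂n| = 2.33×10⁻³ / (5.23×10⁻⁵ × 0.965) = 46.2 m/s
Converting: 46.2 m/s × 1.944 = 90 knots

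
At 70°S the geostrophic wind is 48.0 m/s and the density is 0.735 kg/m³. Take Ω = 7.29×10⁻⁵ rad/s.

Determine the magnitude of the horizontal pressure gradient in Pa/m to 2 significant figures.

Coriolis parameter at 70°S:
f = 2Ω sin φ = 2 × 7.29×10⁻⁵ × sin 70° = 1.37×10⁻⁴ s⁻¹
Geostrophic balance rearranged: |∂P/∂n| = f ρ V_g
|∂P/∂n| = 1.37×10⁻⁴ × 0.735 × 48.0 = 4.83×10⁻³ Pa/m

4.8×10⁻³ Pa/m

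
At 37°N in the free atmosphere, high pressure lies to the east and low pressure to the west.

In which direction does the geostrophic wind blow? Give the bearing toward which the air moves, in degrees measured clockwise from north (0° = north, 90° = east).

000°

The pressure-gradient force points toward the west (bearing 270°).
Geostrophic balance: in the Northern Hemisphere the Coriolis force deflects motion to the right, so the geostrophic wind blows 90° to the right of the pressure-gradient force (low pressure on the left).
Rotating 270° by 90° clockwise gives 000° — the wind blows toward the north.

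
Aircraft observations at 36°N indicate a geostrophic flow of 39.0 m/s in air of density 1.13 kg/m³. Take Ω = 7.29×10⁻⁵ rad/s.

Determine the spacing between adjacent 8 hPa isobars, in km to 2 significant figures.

210 km

Coriolis parameter at 36°N:
f = 2Ω sin φ = 2 × 7.29×10⁻⁵ × sin 36° = 8.57×10⁻⁵ s⁻¹
Geostrophic balance rearranged: |∂P/∂n| = f ρ V_g
|∂P/∂n| = 8.57×10⁻⁵ × 1.13 × 39.0 = 3.78×10⁻³ Pa/m
Isobar spacing: Δn = ΔP/|∂P/∂n| = 800 Pa / 3.78×10⁻³ Pa/m = 211822 m ≈ 210 km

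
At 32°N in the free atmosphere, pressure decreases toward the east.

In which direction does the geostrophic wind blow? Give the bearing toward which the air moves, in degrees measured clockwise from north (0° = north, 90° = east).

180°

The pressure-gradient force points toward the east (bearing 090°).
Geostrophic balance: in the Northern Hemisphere the Coriolis force deflects motion to the right, so the geostrophic wind blows 90° to the right of the pressure-gradient force (low pressure on the left).
Rotating 090° by 90° clockwise gives 180° — the wind blows toward the south.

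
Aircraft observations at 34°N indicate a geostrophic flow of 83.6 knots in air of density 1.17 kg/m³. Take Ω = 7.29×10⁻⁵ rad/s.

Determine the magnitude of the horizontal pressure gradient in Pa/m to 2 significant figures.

Coriolis parameter at 34°N:
f = 2Ω sin φ = 2 × 7.29×10⁻⁵ × sin 34° = 8.15×10⁻⁵ s⁻¹
Wind speed in SI: 83.6 knots = 43.0 m/s
Geostrophic balance rearranged: |∂P/∂n| = f ρ V_g
|∂P/∂n| = 8.15×10⁻⁵ × 1.17 × 43.0 = 4.10×10⁻³ Pa/m

4.1×10⁻³ Pa/m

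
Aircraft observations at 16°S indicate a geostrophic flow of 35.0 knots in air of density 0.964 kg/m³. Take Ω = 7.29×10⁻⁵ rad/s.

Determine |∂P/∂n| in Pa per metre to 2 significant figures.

Coriolis parameter at 16°S:
f = 2Ω sin φ = 2 × 7.29×10⁻⁵ × sin 16° = 4.02×10⁻⁵ s⁻¹
Wind speed in SI: 35.0 knots = 18.0 m/s
Geostrophic balance rearranged: |∂P/∂n| = f ρ V_g
|∂P/∂n| = 4.02×10⁻⁵ × 0.964 × 18.0 = 6.98×10⁻⁴ Pa/m

7.0×10⁻⁴ Pa/m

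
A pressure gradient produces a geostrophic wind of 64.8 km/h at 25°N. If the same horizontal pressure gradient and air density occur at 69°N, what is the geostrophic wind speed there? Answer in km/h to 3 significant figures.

29.3 km/h

With the same pressure gradient and density, V_g ∝ 1/f ∝ 1/sin φ.
V₂ = V₁ · sin φ₁ / sin φ₂ = 64.8 × sin 25° / sin 69°
V₂ = 64.8 × 0.4226/0.9336 = 29.3 km/h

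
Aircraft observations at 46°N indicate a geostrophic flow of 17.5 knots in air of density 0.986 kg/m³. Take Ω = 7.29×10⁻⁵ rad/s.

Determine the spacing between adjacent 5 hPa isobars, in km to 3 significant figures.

537 km

Coriolis parameter at 46°N:
f = 2Ω sin φ = 2 × 7.29×10⁻⁵ × sin 46° = 1.05×10⁻⁴ s⁻¹
Wind speed in SI: 17.5 knots = 9.00 m/s
Geostrophic balance rearranged: |∂P/∂n| = f ρ V_g
|∂P/∂n| = 1.05×10⁻⁴ × 0.986 × 9.00 = 9.31×10⁻⁴ Pa/m
Isobar spacing: Δn = ΔP/|∂P/∂n| = 500 Pa / 9.31×10⁻⁴ Pa/m = 537063 m ≈ 537 km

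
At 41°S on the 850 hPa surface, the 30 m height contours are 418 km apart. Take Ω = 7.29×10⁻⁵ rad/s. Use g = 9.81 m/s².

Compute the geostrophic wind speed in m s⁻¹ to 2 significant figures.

Coriolis parameter at 41°S:
f = 2Ω sin φ = 2 × 7.29×10⁻⁵ × sin 41° = 9.57×10⁻⁵ s⁻¹
Height gradient: |∂Z/∂n| = 30 m / 418000 m = 7.18×10⁻⁵
On a pressure surface, geostrophic balance gives V_g = (g/f)|∂Z/∂n|:
V_g = 9.81 × 7.18×10⁻⁵ / 9.57×10⁻⁵ = 7.36 m/s

7.4 m s⁻¹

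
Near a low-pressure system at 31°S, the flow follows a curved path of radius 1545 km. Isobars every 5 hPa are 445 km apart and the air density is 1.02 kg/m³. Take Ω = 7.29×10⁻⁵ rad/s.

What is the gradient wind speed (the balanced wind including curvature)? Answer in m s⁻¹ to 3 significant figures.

13.2 m s⁻¹

Coriolis parameter at 31°S:
f = 2Ω sin φ = 2 × 7.29×10⁻⁵ × sin 31° = 7.51×10⁻⁵ s⁻¹
Pressure gradient: |∂P/∂n| = 500 Pa / 445000 m = 1.12×10⁻³ Pa/m
Geostrophic speed: V_g = |∂P/∂n|/(fρ) = 1.12×10⁻³/(7.51×10⁻⁵ × 1.02) = 14.7 m/s
Around a low, centrifugal force acts outward with Coriolis, so pressure-gradient force balances both:
(1/ρ)|∂P/∂n| = fV + V²/R  →  V² + fR·V − fR·V_g = 0
With fR = 7.51×10⁻⁵ × 1545×10³ m = 116 m/s:
V = [−fR + √((fR)² + 4 fR V_g)]/2 = [−116 + √(116² + 4×116×14.7)]/2 = 13.2 m/s
Subgeostrophic (V < V_g = 14.7 m/s), as expected around a low.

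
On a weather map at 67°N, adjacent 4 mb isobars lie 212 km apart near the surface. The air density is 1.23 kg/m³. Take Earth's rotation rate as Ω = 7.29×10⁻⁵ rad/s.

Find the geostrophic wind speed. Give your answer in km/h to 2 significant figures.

Coriolis parameter at 67°N:
f = 2Ω sin φ = 2 × 7.29×10⁻⁵ × sin 67° = 1.34×10⁻⁴ s⁻¹
Pressure gradient: |∂P/∂n| = 400 Pa / 212000 m = 1.89×10⁻³ Pa/m
Geostrophic balance (pressure-gradient force = Coriolis force):
V_g = (1/(fρ)) |∂P/∂n| = 1.89×10⁻³ / (1.34×10⁻⁴ × 1.23) = 11.4 m/s
Converting: 11.4 m/s × 3.6 = 41 km/h

41 km/h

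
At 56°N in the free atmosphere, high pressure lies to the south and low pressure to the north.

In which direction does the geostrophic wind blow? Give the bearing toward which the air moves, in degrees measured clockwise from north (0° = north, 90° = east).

090°

The pressure-gradient force points toward the north (bearing 000°).
Geostrophic balance: in the Northern Hemisphere the Coriolis force deflects motion to the right, so the geostrophic wind blows 90° to the right of the pressure-gradient force (low pressure on the left).
Rotating 000° by 90° clockwise gives 090° — the wind blows toward the east.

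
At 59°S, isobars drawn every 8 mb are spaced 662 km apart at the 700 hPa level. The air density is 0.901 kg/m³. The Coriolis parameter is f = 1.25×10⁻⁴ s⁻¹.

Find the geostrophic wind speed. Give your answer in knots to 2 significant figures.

Pressure gradient: |∂P/∂n| = 800 Pa / 662000 m = 1.21×10⁻³ Pa/m
Geostrophic balance (pressure-gradient force = Coriolis force):
V_g = (1/(fρ)) |∂P/∂n| = 1.21×10⁻³ / (1.25×10⁻⁴ × 0.901) = 10.7 m/s
Converting: 10.7 m/s × 1.944 = 21 knots

21 knots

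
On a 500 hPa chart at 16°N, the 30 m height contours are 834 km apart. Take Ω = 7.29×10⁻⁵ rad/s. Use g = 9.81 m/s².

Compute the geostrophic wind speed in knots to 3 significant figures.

Coriolis parameter at 16°N:
f = 2Ω sin φ = 2 × 7.29×10⁻⁵ × sin 16° = 4.02×10⁻⁵ s⁻¹
Height gradient: |∂Z/∂n| = 30 m / 834000 m = 3.60×10⁻⁵
On a pressure surface, geostrophic balance gives V_g = (g/f)|∂Z/∂n|:
V_g = 9.81 × 3.60×10⁻⁵ / 4.02×10⁻⁵ = 8.78 m/s
Converting: 8.78 m/s × 1.944 = 17.1 knots

17.1 knots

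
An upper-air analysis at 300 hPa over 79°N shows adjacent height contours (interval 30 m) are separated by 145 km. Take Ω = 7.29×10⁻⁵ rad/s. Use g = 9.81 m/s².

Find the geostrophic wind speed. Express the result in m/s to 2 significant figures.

14 m/s

Coriolis parameter at 79°N:
f = 2Ω sin φ = 2 × 7.29×10⁻⁵ × sin 79° = 1.43×10⁻⁴ s⁻¹
Height gradient: |∂Z/∂n| = 30 m / 145000 m = 2.07×10⁻⁴
On a pressure surface, geostrophic balance gives V_g = (g/f)|∂Z/∂n|:
V_g = 9.81 × 2.07×10⁻⁴ / 1.43×10⁻⁴ = 14.2 m/s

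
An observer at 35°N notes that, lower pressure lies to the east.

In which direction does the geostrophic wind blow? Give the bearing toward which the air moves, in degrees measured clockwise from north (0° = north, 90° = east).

180°

The pressure-gradient force points toward the east (bearing 090°).
Geostrophic balance: in the Northern Hemisphere the Coriolis force deflects motion to the right, so the geostrophic wind blows 90° to the right of the pressure-gradient force (low pressure on the left).
Rotating 090° by 90° clockwise gives 180° — the wind blows toward the south.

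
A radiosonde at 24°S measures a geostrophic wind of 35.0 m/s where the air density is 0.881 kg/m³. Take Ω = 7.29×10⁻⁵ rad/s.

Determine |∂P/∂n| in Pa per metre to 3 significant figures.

1.83×10⁻³ Pa/m

Coriolis parameter at 24°S:
f = 2Ω sin φ = 2 × 7.29×10⁻⁵ × sin 24° = 5.93×10⁻⁵ s⁻¹
Geostrophic balance rearranged: |∂P/∂n| = f ρ V_g
|∂P/∂n| = 5.93×10⁻⁵ × 0.881 × 35.0 = 1.83×10⁻³ Pa/m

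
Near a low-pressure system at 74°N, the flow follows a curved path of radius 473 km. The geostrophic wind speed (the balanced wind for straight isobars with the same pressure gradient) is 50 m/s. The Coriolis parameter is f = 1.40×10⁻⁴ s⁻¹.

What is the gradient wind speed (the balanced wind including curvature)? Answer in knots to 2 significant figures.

Around a low, centrifugal force acts outward with Coriolis, so pressure-gradient force balances both:
(1/ρ)|∂P/∂n| = fV + V²/R  →  V² + fR·V − fR·V_g = 0
With fR = 1.40×10⁻⁴ × 473×10³ m = 66.2 m/s:
V = [−fR + √((fR)² + 4 fR V_g)]/2 = [−66.2 + √(66.2² + 4×66.2×50)]/2 = 33.3 m/s
Subgeostrophic (V < V_g = 50 m/s), as expected around a low.
Converting: 33.3 m/s × 1.944 = 65 knots

65 knots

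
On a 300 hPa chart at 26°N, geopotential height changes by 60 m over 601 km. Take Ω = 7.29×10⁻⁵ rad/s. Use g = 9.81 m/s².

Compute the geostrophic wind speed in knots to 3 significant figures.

Coriolis parameter at 26°N:
f = 2Ω sin φ = 2 × 7.29×10⁻⁵ × sin 26° = 6.39×10⁻⁵ s⁻¹
Height gradient: |∂Z/∂n| = 60 m / 601000 m = 9.98×10⁻⁵
On a pressure surface, geostrophic balance gives V_g = (g/f)|∂Z/∂n|:
V_g = 9.81 × 9.98×10⁻⁵ / 6.39×10⁻⁵ = 15.3 m/s
Converting: 15.3 m/s × 1.944 = 29.8 knots

29.8 knots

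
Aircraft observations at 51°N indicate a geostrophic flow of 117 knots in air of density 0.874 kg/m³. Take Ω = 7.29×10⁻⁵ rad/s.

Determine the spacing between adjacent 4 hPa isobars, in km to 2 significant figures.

Coriolis parameter at 51°N:
f = 2Ω sin φ = 2 × 7.29×10⁻⁵ × sin 51° = 1.13×10⁻⁴ s⁻¹
Wind speed in SI: 117 knots = 60.2 m/s
Geostrophic balance rearranged: |∂P/∂n| = f ρ V_g
|∂P/∂n| = 1.13×10⁻⁴ × 0.874 × 60.2 = 5.96×10⁻³ Pa/m
Isobar spacing: Δn = ΔP/|∂P/∂n| = 400 Pa / 5.96×10⁻³ Pa/m = 67106 m ≈ 67 km

67 km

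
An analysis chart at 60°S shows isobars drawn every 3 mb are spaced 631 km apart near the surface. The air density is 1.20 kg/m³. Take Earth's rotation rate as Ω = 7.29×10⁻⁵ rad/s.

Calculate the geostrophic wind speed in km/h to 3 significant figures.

Coriolis parameter at 60°S:
f = 2Ω sin φ = 2 × 7.29×10⁻⁵ × sin 60° = 1.26×10⁻⁴ s⁻¹
Pressure gradient: |∂P/∂n| = 300 Pa / 631000 m = 4.75×10⁻⁴ Pa/m
Geostrophic balance (pressure-gradient force = Coriolis force):
V_g = (1/(fρ)) |∂P/∂n| = 4.75×10⁻⁴ / (1.26×10⁻⁴ × 1.20) = 3.14 m/s
Converting: 3.14 m/s × 3.6 = 11.3 km/h

11.3 km/h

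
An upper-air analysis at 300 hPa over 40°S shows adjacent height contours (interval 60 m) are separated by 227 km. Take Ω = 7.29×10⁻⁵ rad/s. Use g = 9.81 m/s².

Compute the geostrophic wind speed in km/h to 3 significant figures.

Coriolis parameter at 40°S:
f = 2Ω sin φ = 2 × 7.29×10⁻⁵ × sin 40° = 9.37×10⁻⁵ s⁻¹
Height gradient: |∂Z/∂n| = 60 m / 227000 m = 2.64×10⁻⁴
On a pressure surface, geostrophic balance gives V_g = (g/f)|∂Z/∂n|:
V_g = 9.81 × 2.64×10⁻⁴ / 9.37×10⁻⁵ = 27.7 m/s
Converting: 27.7 m/s × 3.6 = 99.6 km/h

99.6 km/h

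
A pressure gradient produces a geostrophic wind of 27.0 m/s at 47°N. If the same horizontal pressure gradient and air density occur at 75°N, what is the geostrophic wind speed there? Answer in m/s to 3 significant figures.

20.4 m/s

With the same pressure gradient and density, V_g ∝ 1/f ∝ 1/sin φ.
V₂ = V₁ · sin φ₁ / sin φ₂ = 27.0 × sin 47° / sin 75°
V₂ = 27.0 × 0.7314/0.9659 = 20.4 m/s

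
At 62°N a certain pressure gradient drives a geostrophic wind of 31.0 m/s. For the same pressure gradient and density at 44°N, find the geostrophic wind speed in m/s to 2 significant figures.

With the same pressure gradient and density, V_g ∝ 1/f ∝ 1/sin φ.
V₂ = V₁ · sin φ₁ / sin φ₂ = 31.0 × sin 62° / sin 44°
V₂ = 31.0 × 0.8829/0.6947 = 39 m/s

39 m/s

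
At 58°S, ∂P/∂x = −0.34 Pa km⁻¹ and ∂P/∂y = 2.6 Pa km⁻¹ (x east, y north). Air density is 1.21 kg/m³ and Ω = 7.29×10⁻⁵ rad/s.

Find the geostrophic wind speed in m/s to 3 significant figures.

Coriolis parameter at 58°S:
f = 2Ω sin φ = 2 × 7.29×10⁻⁵ × sin 58° = 1.24×10⁻⁴ s⁻¹
In the Southern Hemisphere f is negative: f = −1.24×10⁻⁴ s⁻¹.
Component geostrophic relations (x east, y north):
u_g = −(1/(fρ)) ∂P/∂y,  v_g = (1/(fρ)) ∂P/∂x
u_g = −(2.6×10⁻³)/(−1.24×10⁻⁴ × 1.21) = 17.4 m/s;  v_g = (−0.34×10⁻³)/(−1.24×10⁻⁴ × 1.21) = 2.27 m/s
|V_g| = √(u_g² + v_g²) = 17.5 m/s

17.5 m/s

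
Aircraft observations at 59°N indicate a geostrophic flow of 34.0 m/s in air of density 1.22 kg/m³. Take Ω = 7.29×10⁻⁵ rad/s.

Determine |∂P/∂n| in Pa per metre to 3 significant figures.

Coriolis parameter at 59°N:
f = 2Ω sin φ = 2 × 7.29×10⁻⁵ × sin 59° = 1.25×10⁻⁴ s⁻¹
Geostrophic balance rearranged: |∂P/∂n| = f ρ V_g
|∂P/∂n| = 1.25×10⁻⁴ × 1.22 × 34.0 = 5.18×10⁻³ Pa/m

5.18×10⁻³ Pa/m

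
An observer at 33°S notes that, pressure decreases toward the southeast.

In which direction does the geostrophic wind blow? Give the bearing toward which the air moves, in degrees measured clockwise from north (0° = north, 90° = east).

045°

The pressure-gradient force points toward the southeast (bearing 135°).
Geostrophic balance: in the Southern Hemisphere the Coriolis force deflects motion to the left, so the geostrophic wind blows 90° to the left of the pressure-gradient force (low pressure on the right).
Rotating 135° by 90° counterclockwise gives 045° — the wind blows toward the northeast.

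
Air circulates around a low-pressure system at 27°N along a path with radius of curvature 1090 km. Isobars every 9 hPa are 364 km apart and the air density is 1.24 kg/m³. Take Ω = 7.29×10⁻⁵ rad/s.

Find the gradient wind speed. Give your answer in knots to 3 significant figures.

44.5 knots

Coriolis parameter at 27°N:
f = 2Ω sin φ = 2 × 7.29×10⁻⁵ × sin 27° = 6.62×10⁻⁵ s⁻¹
Pressure gradient: |∂P/∂n| = 900 Pa / 364000 m = 2.47×10⁻³ Pa/m
Geostrophic speed: V_g = |∂P/∂n|/(fρ) = 2.47×10⁻³/(6.62×10⁻⁵ × 1.24) = 30.1 m/s
Around a low, centrifugal force acts outward with Coriolis, so pressure-gradient force balances both:
(1/ρ)|∂P/∂n| = fV + V²/R  →  V² + fR·V − fR·V_g = 0
With fR = 6.62×10⁻⁵ × 1090×10³ m = 72.1 m/s:
V = [−fR + √((fR)² + 4 fR V_g)]/2 = [−72.1 + √(72.1² + 4×72.1×30.1)]/2 = 22.9 m/s
Subgeostrophic (V < V_g = 30.1 m/s), as expected around a low.
Converting: 22.9 m/s × 1.944 = 44.5 knots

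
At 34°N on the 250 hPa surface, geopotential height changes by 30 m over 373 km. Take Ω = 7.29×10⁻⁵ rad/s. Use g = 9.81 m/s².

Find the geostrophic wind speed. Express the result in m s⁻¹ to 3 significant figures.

9.68 m s⁻¹

Coriolis parameter at 34°N:
f = 2Ω sin φ = 2 × 7.29×10⁻⁵ × sin 34° = 8.15×10⁻⁵ s⁻¹
Height gradient: |∂Z/∂n| = 30 m / 373000 m = 8.04×10⁻⁵
On a pressure surface, geostrophic balance gives V_g = (g/f)|∂Z/∂n|:
V_g = 9.81 × 8.04×10⁻⁵ / 8.15×10⁻⁵ = 9.68 m/s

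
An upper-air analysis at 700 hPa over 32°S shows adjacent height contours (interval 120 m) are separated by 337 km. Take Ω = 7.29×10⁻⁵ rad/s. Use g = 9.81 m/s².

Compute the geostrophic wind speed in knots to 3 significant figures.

Coriolis parameter at 32°S:
f = 2Ω sin φ = 2 × 7.29×10⁻⁵ × sin 32° = 7.73×10⁻⁵ s⁻¹
Height gradient: |∂Z/∂n| = 120 m / 337000 m = 3.56×10⁻⁴
On a pressure surface, geostrophic balance gives V_g = (g/f)|∂Z/∂n|:
V_g = 9.81 × 3.56×10⁻⁴ / 7.73×10⁻⁵ = 45.2 m/s
Converting: 45.2 m/s × 1.944 = 87.9 knots

87.9 knots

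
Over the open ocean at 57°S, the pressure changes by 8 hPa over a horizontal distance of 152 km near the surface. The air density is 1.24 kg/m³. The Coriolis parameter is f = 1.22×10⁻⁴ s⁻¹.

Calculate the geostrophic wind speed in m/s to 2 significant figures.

35 m/s

Pressure gradient: |∂P/∂n| = 800 Pa / 152000 m = 5.26×10⁻³ Pa/m
Geostrophic balance (pressure-gradient force = Coriolis force):
V_g = (1/(fρ)) |∂P/∂n| = 5.26×10⁻³ / (1.22×10⁻⁴ × 1.24) = 34.8 m/s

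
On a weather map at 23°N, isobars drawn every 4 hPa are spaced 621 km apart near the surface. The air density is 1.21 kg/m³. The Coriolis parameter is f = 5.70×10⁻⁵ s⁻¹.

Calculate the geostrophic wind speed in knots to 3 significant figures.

18.2 knots

Pressure gradient: |∂P/∂n| = 400 Pa / 621000 m = 6.44×10⁻⁴ Pa/m
Geostrophic balance (pressure-gradient force = Coriolis force):
V_g = (1/(fρ)) |∂P/∂n| = 6.44×10⁻⁴ / (5.70×10⁻⁵ × 1.21) = 9.34 m/s
Converting: 9.34 m/s × 1.944 = 18.2 knots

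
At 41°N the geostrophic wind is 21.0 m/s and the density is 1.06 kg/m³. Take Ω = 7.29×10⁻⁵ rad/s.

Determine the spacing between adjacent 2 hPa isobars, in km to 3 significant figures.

93.9 km

Coriolis parameter at 41°N:
f = 2Ω sin φ = 2 × 7.29×10⁻⁵ × sin 41° = 9.57×10⁻⁵ s⁻¹
Geostrophic balance rearranged: |∂P/∂n| = f ρ V_g
|∂P/∂n| = 9.57×10⁻⁵ × 1.06 × 21.0 = 2.13×10⁻³ Pa/m
Isobar spacing: Δn = ΔP/|∂P/∂n| = 200 Pa / 2.13×10⁻³ Pa/m = 93930 m ≈ 93.9 km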